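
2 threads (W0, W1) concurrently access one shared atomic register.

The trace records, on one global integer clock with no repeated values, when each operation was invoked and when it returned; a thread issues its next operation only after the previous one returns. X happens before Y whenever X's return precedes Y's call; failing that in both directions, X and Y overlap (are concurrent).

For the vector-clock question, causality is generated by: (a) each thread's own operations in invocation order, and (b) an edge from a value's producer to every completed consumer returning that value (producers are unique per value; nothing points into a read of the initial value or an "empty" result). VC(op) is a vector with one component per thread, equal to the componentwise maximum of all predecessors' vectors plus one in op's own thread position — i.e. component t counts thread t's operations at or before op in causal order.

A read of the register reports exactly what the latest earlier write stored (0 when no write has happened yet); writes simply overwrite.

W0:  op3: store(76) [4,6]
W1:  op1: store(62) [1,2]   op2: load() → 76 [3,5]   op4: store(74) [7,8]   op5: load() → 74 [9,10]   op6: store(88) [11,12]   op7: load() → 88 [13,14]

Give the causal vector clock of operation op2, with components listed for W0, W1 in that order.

(1, 2)

invoked at 1, op1 has no predecessors; its own W1 bump gives (0, 1)
invoked at 4, op3 has no predecessors; its own W0 bump gives (1, 0)
VC(op2, invoked at 3): max of VC(op1)=(0, 1), VC(op3)=(1, 0), then +1 on thread W1 → (1, 2)
VC(op4, invoked at 7): max of VC(op2)=(1, 2), then +1 on thread W1 → (1, 3)
VC(op5, invoked at 9): max of VC(op4)=(1, 3), then +1 on thread W1 → (1, 4)
VC(op6, invoked at 11): max of VC(op5)=(1, 4), then +1 on thread W1 → (1, 5)
VC(op7, invoked at 13): max of VC(op6)=(1, 5), then +1 on thread W1 → (1, 6)
target: VC(op2) = (1, 2)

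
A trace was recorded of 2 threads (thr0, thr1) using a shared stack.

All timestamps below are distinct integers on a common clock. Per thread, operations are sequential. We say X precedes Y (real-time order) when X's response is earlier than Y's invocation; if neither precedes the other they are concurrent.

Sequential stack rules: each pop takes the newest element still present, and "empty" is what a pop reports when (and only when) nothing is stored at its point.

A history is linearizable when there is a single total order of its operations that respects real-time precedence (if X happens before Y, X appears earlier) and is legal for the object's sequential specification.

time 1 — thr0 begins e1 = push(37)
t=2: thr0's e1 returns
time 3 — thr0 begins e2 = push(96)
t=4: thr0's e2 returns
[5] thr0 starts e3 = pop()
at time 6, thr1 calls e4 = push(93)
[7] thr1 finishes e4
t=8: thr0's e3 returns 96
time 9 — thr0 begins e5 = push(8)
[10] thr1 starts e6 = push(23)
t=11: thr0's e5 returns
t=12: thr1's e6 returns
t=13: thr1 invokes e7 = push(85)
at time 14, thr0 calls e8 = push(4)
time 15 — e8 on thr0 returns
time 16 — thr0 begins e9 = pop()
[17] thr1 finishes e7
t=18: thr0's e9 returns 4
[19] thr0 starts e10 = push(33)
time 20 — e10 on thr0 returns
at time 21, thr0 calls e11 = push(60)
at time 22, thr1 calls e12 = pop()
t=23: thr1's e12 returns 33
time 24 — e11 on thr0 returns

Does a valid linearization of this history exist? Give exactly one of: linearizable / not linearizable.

a witness: e1, e2, e3, e4, e5, e6, e7, e8, e9, e10, e12, e11
after step 1 (e1 push(37)): stack <37>
after step 2 (e2 push(96)): stack <37,96>
after step 3 (e3 pop() → 96): stack <37>
after step 4 (e4 push(93)): stack <37,93>
after step 5 (e5 push(8)): stack <37,93,8>
after step 6 (e6 push(23)): stack <37,93,8,23>
after step 7 (e7 push(85)): stack <37,93,8,23,85>
after step 8 (e8 push(4)): stack <37,93,8,23,85,4>
after step 9 (e9 pop() → 4): stack <37,93,8,23,85>
after step 10 (e10 push(33)): stack <37,93,8,23,85,33>
after step 11 (e12 pop() → 33): stack <37,93,8,23,85>
after step 12 (e11 push(60)): stack <37,93,8,23,85,60>

linearizable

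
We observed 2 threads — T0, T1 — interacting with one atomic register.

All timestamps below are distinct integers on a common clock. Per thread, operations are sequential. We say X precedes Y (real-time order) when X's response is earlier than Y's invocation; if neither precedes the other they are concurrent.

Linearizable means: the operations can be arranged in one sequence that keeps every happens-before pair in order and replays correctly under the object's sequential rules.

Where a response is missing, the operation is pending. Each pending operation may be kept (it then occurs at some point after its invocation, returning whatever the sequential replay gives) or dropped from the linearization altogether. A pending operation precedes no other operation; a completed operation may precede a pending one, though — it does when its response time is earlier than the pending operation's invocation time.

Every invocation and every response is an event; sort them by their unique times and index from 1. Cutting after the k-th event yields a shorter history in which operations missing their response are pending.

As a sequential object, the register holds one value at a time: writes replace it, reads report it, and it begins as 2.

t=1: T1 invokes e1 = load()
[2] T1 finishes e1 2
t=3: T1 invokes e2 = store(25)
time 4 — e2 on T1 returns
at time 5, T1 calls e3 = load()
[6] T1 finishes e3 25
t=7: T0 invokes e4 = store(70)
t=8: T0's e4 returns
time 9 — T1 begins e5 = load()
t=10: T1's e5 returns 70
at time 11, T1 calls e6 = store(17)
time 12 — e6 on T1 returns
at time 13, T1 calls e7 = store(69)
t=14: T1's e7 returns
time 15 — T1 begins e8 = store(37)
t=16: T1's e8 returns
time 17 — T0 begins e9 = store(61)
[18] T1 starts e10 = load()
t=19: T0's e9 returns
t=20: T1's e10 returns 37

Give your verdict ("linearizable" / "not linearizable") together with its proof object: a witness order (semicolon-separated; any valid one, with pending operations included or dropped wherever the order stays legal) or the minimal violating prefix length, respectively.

linearizable — witness: e1; e2; e3; e4; e5; e6; e7; e8; e10; e9

after step 1 (e1 load() → 2): value 2
after step 2 (e2 store(25)): value 25
after step 3 (e3 load() → 25): value 25
after step 4 (e4 store(70)): value 70
after step 5 (e5 load() → 70): value 70
after step 6 (e6 store(17)): value 17
after step 7 (e7 store(69)): value 69
after step 8 (e8 store(37)): value 37
after step 9 (e10 load() → 37): value 37
after step 10 (e9 store(61)): value 61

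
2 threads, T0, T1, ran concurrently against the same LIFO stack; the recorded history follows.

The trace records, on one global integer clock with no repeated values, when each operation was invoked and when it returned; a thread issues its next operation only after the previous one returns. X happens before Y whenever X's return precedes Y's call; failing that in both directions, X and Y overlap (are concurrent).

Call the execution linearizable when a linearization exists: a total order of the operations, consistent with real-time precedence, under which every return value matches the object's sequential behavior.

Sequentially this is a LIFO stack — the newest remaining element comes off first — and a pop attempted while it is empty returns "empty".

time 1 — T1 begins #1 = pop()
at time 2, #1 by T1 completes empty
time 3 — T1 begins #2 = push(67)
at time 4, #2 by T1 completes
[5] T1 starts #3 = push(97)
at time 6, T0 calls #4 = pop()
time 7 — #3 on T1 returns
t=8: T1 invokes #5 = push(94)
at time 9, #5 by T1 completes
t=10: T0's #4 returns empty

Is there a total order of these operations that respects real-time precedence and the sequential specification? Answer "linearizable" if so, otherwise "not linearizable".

prefix check: 1..9 passes, 1..10 fails once #4's time-10 response joins
every one of the 3 real-time-consistent orders over 5 completed LIFO stack ops fails the sequential spec
for example #1, #2, #3, #4, #5 fails at step 4: #4 pop() → empty is not legal there
for example #1, #2, #3, #5, #4 fails at step 5: #4 pop() → empty is not legal there

not linearizable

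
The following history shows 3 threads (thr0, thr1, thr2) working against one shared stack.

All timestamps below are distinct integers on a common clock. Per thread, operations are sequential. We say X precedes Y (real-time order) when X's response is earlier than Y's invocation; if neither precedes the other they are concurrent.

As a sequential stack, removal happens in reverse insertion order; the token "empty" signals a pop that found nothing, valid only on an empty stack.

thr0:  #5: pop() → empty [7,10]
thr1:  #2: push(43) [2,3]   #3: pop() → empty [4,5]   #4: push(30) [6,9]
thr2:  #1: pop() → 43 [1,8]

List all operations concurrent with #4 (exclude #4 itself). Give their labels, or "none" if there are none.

#4 runs from 6 to 9; window-overlapping ops are concurrent
#1 [1,8]: concurrent
#2 [2,3]: before
#3 [4,5]: before
#5 [7,10]: concurrent

#1, #5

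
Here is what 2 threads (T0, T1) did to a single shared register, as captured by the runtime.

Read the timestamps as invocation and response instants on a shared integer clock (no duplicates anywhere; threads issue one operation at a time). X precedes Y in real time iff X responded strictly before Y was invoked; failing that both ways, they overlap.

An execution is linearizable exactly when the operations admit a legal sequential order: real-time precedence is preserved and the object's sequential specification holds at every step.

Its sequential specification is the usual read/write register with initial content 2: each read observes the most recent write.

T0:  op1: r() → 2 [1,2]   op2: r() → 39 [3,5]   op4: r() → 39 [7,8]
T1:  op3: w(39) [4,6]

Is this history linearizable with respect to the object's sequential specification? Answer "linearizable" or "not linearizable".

a witness: op1, op3, op2, op4
1. op1 r() → 2, leaving value 2
2. op3 w(39), leaving value 39
3. op2 r() → 39, leaving value 39
4. op4 r() → 39, leaving value 39

linearizable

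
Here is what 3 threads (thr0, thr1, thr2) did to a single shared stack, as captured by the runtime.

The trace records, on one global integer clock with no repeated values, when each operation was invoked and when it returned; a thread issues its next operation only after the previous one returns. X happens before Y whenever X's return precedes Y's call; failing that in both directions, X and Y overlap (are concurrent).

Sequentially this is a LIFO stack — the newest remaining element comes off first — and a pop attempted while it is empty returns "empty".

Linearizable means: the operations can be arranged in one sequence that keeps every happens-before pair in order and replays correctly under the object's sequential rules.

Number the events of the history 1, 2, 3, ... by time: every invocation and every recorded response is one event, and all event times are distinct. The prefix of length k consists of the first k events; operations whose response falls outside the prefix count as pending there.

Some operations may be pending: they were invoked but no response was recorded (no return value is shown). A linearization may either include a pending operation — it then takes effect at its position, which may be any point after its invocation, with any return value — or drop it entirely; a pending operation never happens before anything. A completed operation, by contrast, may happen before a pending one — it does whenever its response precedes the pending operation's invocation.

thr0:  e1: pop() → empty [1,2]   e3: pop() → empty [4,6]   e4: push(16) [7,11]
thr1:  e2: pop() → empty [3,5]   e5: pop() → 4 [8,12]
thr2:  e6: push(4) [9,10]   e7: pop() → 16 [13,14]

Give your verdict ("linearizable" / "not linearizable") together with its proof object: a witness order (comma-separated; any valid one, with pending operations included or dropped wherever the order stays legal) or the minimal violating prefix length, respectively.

linearizable — witness: e1, e2, e3, e4, e6, e5, e7

step 1: e1 pop() → empty — stack <>
step 2: e2 pop() → empty — stack <>
step 3: e3 pop() → empty — stack <>
step 4: e4 push(16) — stack <16>
step 5: e6 push(4) — stack <16,4>
step 6: e5 pop() → 4 — stack <16>
step 7: e7 pop() → 16 — stack <>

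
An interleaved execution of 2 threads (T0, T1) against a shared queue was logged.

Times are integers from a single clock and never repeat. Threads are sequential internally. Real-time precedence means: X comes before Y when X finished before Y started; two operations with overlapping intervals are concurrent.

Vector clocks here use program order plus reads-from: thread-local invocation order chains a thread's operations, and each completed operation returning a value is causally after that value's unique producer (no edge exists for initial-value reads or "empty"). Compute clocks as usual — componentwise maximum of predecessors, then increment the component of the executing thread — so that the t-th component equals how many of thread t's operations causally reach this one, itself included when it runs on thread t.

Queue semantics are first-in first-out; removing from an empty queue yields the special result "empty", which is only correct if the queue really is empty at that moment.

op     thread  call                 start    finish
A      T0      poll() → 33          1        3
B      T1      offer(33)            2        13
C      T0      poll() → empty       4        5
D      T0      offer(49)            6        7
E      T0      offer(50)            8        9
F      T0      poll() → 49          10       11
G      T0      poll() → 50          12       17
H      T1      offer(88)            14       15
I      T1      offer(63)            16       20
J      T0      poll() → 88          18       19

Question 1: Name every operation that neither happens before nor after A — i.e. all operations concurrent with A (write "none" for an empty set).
B

concurrent with A ([1,3]): every op whose interval crosses 1..3
B [2,13]: concurrent
C [4,5]: after
D [6,7]: after
E [8,9]: after
F [10,11]: after
G [12,17]: after
H [14,15]: after
I [16,20]: after
J [18,19]: after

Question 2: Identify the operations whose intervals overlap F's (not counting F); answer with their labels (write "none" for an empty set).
B

F spans [10,11]: anything still running between times 10 and 11 counts as concurrent
A [1,3]: before
B [2,13]: concurrent
C [4,5]: before
D [6,7]: before
E [8,9]: before
G [12,17]: after
H [14,15]: after
I [16,20]: after
J [18,19]: after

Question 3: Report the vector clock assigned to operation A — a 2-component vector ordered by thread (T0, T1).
(1, 1)

invoked at 2, B has no predecessors; its own T1 bump gives (0, 1)
VC(H, invoked at 14): max of VC(B)=(0, 1), then +1 on thread T1 → (0, 2)
VC(A, invoked at 1): max of VC(B)=(0, 1), then +1 on thread T0 → (1, 1)
VC(I, invoked at 16): max of VC(H)=(0, 2), then +1 on thread T1 → (0, 3)
VC(C, invoked at 4): max of VC(A)=(1, 1), then +1 on thread T0 → (2, 1)
VC(D, invoked at 6): max of VC(C)=(2, 1), then +1 on thread T0 → (3, 1)
VC(E, invoked at 8): max of VC(D)=(3, 1), then +1 on thread T0 → (4, 1)
VC(F, invoked at 10): max of VC(D)=(3, 1), VC(E)=(4, 1), then +1 on thread T0 → (5, 1)
VC(G, invoked at 12): max of VC(E)=(4, 1), VC(F)=(5, 1), then +1 on thread T0 → (6, 1)
VC(J, invoked at 18): max of VC(G)=(6, 1), VC(H)=(0, 2), then +1 on thread T0 → (7, 2)
target: VC(A) = (1, 1)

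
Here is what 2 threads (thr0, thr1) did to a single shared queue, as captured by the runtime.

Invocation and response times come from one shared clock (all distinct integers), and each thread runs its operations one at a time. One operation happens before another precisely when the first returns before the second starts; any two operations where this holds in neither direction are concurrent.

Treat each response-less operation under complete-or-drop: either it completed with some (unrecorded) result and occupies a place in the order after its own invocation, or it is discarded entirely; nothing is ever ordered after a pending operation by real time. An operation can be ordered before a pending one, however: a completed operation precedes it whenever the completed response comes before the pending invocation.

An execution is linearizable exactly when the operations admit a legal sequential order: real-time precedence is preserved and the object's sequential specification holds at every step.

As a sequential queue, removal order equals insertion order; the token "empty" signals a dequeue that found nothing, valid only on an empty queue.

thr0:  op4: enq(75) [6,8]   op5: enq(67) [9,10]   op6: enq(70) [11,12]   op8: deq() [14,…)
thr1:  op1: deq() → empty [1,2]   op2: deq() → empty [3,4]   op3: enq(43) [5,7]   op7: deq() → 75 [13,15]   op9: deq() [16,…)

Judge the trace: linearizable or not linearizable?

linearizable

witness order: op1, op2, op3, op4, op5, op6, op8, op7
after step 1 (op1 deq() → empty): queue <>
after step 2 (op2 deq() → empty): queue <>
after step 3 (op3 enq(43)): queue <43>
after step 4 (op4 enq(75)): queue <43,75>
after step 5 (op5 enq(67)): queue <43,75,67>
after step 6 (op6 enq(70)): queue <43,75,67,70>
after step 7 (op8 deq() (pending, included)): queue <75,67,70>
after step 8 (op7 deq() → 75): queue <67,70>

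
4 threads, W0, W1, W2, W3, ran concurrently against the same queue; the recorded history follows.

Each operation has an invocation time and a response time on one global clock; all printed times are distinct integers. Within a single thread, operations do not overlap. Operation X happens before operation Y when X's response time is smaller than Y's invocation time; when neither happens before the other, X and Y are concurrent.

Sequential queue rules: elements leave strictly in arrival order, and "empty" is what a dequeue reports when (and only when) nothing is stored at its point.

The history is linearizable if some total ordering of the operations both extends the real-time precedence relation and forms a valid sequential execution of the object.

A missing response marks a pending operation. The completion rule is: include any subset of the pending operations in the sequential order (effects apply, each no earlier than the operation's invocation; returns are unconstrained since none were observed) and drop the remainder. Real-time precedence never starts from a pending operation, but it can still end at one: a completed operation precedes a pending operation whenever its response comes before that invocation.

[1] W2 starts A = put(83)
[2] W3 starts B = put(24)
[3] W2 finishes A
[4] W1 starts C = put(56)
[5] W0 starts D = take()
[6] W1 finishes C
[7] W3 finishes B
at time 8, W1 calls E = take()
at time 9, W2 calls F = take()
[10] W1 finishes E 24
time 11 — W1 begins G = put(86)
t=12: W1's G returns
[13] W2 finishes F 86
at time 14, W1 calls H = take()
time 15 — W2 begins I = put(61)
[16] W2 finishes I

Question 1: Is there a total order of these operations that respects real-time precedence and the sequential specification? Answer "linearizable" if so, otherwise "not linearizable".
already the first 13 events (up to F's response at time 13) admit no linearization; the first 12 still do
no legal order exists: 9 real-time-consistent candidates over 6 completed queue operations, all rejected
no escape via the 1 pending operation (D): every completion choice fails
for example A, B, C, E, F, G (pending dropped) fails at step 4: E take() → 24 is not legal there
for example A, B, C, E, G, F (pending dropped) fails at step 4: E take() → 24 is not legal there

not linearizable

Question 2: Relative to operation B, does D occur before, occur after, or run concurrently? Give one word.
Answer: concurrent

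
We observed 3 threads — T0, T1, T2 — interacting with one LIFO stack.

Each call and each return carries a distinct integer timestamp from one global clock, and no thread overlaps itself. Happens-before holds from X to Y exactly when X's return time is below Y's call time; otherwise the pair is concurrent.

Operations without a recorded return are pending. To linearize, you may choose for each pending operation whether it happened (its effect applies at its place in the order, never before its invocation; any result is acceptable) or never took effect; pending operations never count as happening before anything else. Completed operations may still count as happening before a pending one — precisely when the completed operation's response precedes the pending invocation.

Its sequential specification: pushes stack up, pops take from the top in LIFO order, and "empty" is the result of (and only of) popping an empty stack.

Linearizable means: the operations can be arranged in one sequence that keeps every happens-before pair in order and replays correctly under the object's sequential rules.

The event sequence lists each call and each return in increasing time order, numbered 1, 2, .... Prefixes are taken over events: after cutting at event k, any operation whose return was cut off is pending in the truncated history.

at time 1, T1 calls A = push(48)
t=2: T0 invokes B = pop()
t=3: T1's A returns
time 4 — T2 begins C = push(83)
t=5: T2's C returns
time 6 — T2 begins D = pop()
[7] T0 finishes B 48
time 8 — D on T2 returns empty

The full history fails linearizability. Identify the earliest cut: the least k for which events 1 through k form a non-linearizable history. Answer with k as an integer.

8

one valid order for events 1..7 is A, B, C:
after step 1 (A push(48)): stack <48>
after step 2 (B pop() → 48): stack <>
after step 3 (C push(83)): stack <83>
with event 8 included (D responding at time 8), all real-time-consistent orders fail
take A, B, C, D: step 4 already fails, because D pop() → empty cannot occur there
take A, C, B, D: step 3 already fails, because B pop() → 48 cannot occur there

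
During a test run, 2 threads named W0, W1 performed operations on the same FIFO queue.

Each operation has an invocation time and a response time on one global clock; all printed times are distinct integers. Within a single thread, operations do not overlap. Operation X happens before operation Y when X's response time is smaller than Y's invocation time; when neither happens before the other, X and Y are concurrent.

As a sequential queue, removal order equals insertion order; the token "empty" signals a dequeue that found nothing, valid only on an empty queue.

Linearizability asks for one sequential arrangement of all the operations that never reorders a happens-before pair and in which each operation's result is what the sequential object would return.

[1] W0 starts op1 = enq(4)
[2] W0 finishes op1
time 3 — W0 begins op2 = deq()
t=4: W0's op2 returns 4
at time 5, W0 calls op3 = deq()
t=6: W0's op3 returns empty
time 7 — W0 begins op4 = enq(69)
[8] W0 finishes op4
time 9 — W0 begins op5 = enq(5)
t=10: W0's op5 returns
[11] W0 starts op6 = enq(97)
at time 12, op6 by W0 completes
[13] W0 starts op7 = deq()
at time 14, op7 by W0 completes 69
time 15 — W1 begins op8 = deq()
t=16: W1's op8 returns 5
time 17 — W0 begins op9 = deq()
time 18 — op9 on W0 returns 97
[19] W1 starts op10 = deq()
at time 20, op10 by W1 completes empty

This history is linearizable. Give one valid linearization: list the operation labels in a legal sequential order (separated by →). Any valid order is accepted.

after step 1 (op1 enq(4)): queue <4>
after step 2 (op2 deq() → 4): queue <>
after step 3 (op3 deq() → empty): queue <>
after step 4 (op4 enq(69)): queue <69>
after step 5 (op5 enq(5)): queue <69,5>
after step 6 (op6 enq(97)): queue <69,5,97>
after step 7 (op7 deq() → 69): queue <5,97>
after step 8 (op8 deq() → 5): queue <97>
after step 9 (op9 deq() → 97): queue <>
after step 10 (op10 deq() → empty): queue <>

op1 → op2 → op3 → op4 → op5 → op6 → op7 → op8 → op9 → op10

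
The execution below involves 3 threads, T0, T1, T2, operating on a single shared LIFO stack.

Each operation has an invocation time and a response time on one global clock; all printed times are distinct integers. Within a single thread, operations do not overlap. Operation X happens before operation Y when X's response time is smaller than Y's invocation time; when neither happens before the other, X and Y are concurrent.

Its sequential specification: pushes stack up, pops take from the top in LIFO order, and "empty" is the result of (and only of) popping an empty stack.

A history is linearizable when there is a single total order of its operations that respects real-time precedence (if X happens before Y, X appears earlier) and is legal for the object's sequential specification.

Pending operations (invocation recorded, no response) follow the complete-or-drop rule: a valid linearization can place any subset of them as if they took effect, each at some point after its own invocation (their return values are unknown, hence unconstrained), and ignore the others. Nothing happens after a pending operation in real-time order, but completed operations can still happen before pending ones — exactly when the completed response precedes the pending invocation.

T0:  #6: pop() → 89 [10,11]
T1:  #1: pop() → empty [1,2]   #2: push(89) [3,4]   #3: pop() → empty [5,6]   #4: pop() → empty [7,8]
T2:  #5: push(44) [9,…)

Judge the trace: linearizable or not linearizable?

the violation lands at event 6, #3's response at time 6: events 1..5 linearize, events 1..6 do not
the sole real-time-consistent order of 3 completed operations fails the LIFO stack replay
sample order #1, #2, #3 stalls at step 3 — #3 pop() → empty has no legal effect

not linearizable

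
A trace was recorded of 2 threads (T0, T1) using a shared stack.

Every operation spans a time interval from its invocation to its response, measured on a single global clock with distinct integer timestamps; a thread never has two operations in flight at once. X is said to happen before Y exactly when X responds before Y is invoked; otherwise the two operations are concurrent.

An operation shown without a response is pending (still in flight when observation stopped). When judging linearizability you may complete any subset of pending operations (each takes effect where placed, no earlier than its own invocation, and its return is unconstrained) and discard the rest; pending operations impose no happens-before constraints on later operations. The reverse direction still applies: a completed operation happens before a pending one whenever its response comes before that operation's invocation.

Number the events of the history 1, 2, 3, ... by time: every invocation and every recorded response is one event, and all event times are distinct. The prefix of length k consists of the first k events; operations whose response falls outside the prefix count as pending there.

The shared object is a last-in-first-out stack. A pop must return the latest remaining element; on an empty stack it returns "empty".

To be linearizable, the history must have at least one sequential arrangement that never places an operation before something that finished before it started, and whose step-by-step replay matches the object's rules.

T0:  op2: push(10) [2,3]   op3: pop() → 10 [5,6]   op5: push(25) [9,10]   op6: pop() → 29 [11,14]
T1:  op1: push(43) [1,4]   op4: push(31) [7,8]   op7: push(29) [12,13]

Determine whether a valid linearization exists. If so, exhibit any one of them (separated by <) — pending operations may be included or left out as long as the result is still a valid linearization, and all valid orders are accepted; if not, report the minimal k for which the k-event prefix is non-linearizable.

1. op1 push(43), leaving stack <43>
2. op2 push(10), leaving stack <43,10>
3. op3 pop() → 10, leaving stack <43>
4. op4 push(31), leaving stack <43,31>
5. op5 push(25), leaving stack <43,31,25>
6. op7 push(29), leaving stack <43,31,25,29>
7. op6 pop() → 29, leaving stack <43,31,25>

linearizable — witness: op1 < op2 < op3 < op4 < op5 < op7 < op6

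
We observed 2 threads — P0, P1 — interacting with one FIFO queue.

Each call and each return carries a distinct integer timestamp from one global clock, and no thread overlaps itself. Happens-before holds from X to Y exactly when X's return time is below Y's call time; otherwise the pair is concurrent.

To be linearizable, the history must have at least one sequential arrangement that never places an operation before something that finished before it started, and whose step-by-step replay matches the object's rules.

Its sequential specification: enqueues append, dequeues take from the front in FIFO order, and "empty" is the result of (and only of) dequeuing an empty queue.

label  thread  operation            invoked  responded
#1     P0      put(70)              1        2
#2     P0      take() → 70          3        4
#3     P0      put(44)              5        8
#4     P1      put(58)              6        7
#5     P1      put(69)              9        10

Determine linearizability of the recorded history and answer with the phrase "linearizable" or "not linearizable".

linearizable

a witness: #1, #2, #3, #4, #5
step 1: #1 put(70) — queue <70>
step 2: #2 take() → 70 — queue <>
step 3: #3 put(44) — queue <44>
step 4: #4 put(58) — queue <44,58>
step 5: #5 put(69) — queue <44,58,69>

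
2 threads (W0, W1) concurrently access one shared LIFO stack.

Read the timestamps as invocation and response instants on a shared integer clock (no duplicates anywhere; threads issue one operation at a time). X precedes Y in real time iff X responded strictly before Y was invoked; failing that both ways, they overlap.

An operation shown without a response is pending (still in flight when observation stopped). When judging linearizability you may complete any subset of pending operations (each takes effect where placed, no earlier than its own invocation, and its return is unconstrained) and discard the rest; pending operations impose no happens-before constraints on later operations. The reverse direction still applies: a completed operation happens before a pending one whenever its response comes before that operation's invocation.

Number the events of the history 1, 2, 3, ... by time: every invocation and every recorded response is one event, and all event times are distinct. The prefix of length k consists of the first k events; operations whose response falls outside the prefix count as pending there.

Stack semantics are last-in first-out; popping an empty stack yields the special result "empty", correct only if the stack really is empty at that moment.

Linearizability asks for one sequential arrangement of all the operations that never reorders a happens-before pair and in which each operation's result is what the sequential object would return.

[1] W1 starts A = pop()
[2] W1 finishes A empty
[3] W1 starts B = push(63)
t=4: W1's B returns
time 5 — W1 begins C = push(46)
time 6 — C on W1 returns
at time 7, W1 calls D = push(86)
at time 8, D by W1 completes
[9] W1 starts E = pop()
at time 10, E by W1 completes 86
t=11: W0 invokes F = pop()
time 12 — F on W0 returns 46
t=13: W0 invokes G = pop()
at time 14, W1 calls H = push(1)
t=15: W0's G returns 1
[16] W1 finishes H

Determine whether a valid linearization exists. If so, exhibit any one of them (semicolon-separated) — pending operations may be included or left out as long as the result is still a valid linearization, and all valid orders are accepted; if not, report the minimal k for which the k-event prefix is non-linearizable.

linearizable — witness: A; B; C; D; E; F; H; G

after step 1 (A pop() → empty): stack <>
after step 2 (B push(63)): stack <63>
after step 3 (C push(46)): stack <63,46>
after step 4 (D push(86)): stack <63,46,86>
after step 5 (E pop() → 86): stack <63,46>
after step 6 (F pop() → 46): stack <63>
after step 7 (H push(1)): stack <63,1>
after step 8 (G pop() → 1): stack <63>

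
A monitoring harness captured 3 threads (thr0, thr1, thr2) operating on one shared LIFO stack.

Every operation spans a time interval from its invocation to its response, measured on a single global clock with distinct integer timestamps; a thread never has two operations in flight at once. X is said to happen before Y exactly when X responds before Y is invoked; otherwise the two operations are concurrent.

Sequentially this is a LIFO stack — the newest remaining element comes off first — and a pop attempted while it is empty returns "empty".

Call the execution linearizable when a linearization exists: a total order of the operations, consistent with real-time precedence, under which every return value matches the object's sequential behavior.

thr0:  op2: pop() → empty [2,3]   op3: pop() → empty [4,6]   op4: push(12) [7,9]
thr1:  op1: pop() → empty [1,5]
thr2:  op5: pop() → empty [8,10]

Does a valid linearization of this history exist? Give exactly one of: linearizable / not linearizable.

one valid linearization: op1, op2, op3, op5, op4
step 1: op1 pop() → empty — stack <>
step 2: op2 pop() → empty — stack <>
step 3: op3 pop() → empty — stack <>
step 4: op5 pop() → empty — stack <>
step 5: op4 push(12) — stack <12>

linearizable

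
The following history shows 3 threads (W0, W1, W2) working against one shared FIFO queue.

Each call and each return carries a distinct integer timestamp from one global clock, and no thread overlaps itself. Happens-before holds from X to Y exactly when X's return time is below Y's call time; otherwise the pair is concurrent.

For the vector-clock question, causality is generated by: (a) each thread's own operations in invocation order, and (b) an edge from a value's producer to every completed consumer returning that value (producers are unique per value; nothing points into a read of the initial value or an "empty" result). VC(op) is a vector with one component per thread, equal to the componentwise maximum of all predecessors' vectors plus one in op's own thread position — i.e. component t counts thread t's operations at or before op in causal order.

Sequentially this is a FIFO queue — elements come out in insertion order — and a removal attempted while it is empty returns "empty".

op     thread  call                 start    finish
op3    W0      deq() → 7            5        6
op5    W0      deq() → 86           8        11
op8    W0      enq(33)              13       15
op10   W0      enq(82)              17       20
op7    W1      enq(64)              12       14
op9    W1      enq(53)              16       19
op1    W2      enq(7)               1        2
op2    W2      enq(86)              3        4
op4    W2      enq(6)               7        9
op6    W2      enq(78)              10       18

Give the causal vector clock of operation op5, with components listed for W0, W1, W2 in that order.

VC(op1, invoked at 1): no causal predecessors; +1 on W2 → (0, 0, 1)
VC(op7, invoked at 12): no causal predecessors; +1 on W1 → (0, 1, 0)
op2 (invocation 3): componentwise max over VC(op1)=(0, 0, 1), +1 at W2, giving (0, 0, 2)
op9 (invocation 16): componentwise max over VC(op7)=(0, 1, 0), +1 at W1, giving (0, 2, 0)
op3 (invocation 5): componentwise max over VC(op1)=(0, 0, 1), +1 at W0, giving (1, 0, 1)
op4 (invocation 7): componentwise max over VC(op2)=(0, 0, 2), +1 at W2, giving (0, 0, 3)
op6 (invocation 10): componentwise max over VC(op4)=(0, 0, 3), +1 at W2, giving (0, 0, 4)
op5 (invocation 8): componentwise max over VC(op2)=(0, 0, 2), VC(op3)=(1, 0, 1), +1 at W0, giving (2, 0, 2)
op8 (invocation 13): componentwise max over VC(op5)=(2, 0, 2), +1 at W0, giving (3, 0, 2)
op10 (invocation 17): componentwise max over VC(op8)=(3, 0, 2), +1 at W0, giving (4, 0, 2)
target: VC(op5) = (2, 0, 2)

(2, 0, 2)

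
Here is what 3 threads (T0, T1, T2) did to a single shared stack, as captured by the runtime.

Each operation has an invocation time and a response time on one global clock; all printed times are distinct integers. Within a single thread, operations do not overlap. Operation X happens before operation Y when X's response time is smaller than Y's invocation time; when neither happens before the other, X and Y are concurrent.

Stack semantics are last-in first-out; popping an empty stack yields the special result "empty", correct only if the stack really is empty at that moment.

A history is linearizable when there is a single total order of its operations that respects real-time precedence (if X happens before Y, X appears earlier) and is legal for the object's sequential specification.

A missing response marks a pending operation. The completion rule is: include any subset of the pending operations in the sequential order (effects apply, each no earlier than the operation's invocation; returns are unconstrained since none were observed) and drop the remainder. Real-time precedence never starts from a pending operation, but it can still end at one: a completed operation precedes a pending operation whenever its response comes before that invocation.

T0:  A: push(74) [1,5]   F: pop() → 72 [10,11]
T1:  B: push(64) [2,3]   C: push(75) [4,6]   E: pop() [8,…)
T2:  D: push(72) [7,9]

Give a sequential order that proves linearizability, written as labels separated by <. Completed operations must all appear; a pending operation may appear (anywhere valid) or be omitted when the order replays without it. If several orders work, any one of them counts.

after step 1 (A push(74)): stack <74>
after step 2 (B push(64)): stack <74,64>
after step 3 (C push(75)): stack <74,64,75>
after step 4 (D push(72)): stack <74,64,75,72>
after step 5 (F pop() → 72): stack <74,64,75>

A < B < C < D < F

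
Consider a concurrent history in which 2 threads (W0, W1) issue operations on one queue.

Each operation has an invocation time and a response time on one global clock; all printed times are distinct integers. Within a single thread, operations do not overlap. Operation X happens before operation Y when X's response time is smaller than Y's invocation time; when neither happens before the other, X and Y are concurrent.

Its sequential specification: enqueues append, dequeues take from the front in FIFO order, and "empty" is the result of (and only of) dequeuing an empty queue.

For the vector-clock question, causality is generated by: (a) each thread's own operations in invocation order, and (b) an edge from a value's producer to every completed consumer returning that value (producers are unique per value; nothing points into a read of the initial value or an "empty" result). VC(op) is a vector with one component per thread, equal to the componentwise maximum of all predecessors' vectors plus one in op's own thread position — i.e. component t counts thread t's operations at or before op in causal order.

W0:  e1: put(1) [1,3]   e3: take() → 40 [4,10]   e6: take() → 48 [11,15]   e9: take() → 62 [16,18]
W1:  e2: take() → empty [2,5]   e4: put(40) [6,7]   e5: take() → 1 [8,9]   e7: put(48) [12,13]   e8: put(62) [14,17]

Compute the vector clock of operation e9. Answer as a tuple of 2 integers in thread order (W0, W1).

(4, 5)

invoked at 2, e2 has no predecessors; its own W1 bump gives (0, 1)
invoked at 1, e1 has no predecessors; its own W0 bump gives (1, 0)
invoked at 6, e4 merges VC(e2)=(0, 1) and bumps W1's slot → (0, 2)
invoked at 8, e5 merges VC(e1)=(1, 0), VC(e4)=(0, 2) and bumps W1's slot → (1, 3)
invoked at 4, e3 merges VC(e1)=(1, 0), VC(e4)=(0, 2) and bumps W0's slot → (2, 2)
invoked at 12, e7 merges VC(e5)=(1, 3) and bumps W1's slot → (1, 4)
invoked at 14, e8 merges VC(e7)=(1, 4) and bumps W1's slot → (1, 5)
invoked at 11, e6 merges VC(e3)=(2, 2), VC(e7)=(1, 4) and bumps W0's slot → (3, 4)
invoked at 16, e9 merges VC(e6)=(3, 4), VC(e8)=(1, 5) and bumps W0's slot → (4, 5)
target: VC(e9) = (4, 5)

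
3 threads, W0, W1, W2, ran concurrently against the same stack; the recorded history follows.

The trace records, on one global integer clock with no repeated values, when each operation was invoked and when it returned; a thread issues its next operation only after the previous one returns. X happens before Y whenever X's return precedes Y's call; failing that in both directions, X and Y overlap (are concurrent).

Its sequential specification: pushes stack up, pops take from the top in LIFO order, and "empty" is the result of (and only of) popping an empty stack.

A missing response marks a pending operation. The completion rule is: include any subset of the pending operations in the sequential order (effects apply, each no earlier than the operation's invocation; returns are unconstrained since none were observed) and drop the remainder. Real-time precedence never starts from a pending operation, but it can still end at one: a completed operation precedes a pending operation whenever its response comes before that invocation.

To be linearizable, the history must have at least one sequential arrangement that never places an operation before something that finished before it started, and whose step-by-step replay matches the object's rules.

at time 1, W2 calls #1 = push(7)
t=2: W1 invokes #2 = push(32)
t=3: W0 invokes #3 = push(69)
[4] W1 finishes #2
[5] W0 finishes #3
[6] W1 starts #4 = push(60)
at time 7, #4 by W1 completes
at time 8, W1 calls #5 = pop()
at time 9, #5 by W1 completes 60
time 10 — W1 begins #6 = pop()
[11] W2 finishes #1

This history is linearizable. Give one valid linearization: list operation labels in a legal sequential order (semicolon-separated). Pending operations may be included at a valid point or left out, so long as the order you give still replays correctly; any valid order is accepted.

#1; #2; #3; #4; #5

1. #1 push(7), leaving stack <7>
2. #2 push(32), leaving stack <7,32>
3. #3 push(69), leaving stack <7,32,69>
4. #4 push(60), leaving stack <7,32,69,60>
5. #5 pop() → 60, leaving stack <7,32,69>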